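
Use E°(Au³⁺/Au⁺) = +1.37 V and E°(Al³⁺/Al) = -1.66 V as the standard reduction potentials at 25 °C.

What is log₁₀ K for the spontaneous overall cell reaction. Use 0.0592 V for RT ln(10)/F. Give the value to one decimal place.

Cathode: Au³⁺/Au⁺; anode: Al³⁺/Al. E°cell = +3.03 V, n = 6.
log K = nE°cell / 0.0592 = (6)(+3.03) / 0.0592 = 307.1.

307.1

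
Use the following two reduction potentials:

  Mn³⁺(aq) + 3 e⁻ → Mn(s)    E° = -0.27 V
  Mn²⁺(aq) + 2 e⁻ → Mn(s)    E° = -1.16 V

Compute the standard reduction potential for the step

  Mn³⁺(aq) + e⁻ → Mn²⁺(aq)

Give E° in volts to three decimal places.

Sequential free energies add, so n₃E°₃ = n₁E°₁ + n₂E°₂.
With n₃ = 3, and the known step contributing 2×(-1.16) V, the unknown satisfies 1·E° = 3×(-0.27) − 2×(-1.16) = +1.510.
E° = +1.510 / 1 = +1.510 V.

+1.510 V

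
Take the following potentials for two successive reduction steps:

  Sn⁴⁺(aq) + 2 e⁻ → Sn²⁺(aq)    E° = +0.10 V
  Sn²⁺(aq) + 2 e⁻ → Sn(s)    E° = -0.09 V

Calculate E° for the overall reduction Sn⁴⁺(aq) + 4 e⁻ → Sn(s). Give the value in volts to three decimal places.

Adding the free-energy changes (−nFE°) of the two steps gives −n₃FE°₃ = −n₁FE°₁ − n₂FE°₂.
E°₃ = (2×+0.10 + 2×-0.09) / 4 = (+0.020) / 4 = +0.005 V.

+0.005 V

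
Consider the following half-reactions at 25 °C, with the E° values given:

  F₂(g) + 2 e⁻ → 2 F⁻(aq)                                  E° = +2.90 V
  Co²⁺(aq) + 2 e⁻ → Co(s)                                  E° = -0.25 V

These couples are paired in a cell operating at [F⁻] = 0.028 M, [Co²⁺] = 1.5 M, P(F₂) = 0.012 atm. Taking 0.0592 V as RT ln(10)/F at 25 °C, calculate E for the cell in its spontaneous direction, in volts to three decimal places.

+3.180 V

F₂/F⁻ is the cathode (higher E°), Co²⁺/Co the anode: E°cell = +2.90 − (-0.25) = +3.15 V, n = 2.
Overall: F₂(g) + Co(s) → 2 F⁻(aq) + Co²⁺(aq)
Q = [F⁻]^2·[Co²⁺] / (P(F₂)); log Q = -1.009.
E = E° − (0.0592/n) log Q = +3.15 − (0.0592/2)(-1.009) = +3.180 V.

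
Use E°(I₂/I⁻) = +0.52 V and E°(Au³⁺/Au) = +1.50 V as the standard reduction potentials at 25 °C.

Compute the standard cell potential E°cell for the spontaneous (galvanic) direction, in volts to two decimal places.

The Au³⁺/Au couple has the higher reduction potential, so it is the cathode; I₂/I⁻ is oxidised at the anode.
E°cell = E°(cathode) − E°(anode) = (+1.50) − (+0.52) = +0.98 V.
Since E°cell > 0, the reaction is spontaneous under standard conditions.

+0.98 V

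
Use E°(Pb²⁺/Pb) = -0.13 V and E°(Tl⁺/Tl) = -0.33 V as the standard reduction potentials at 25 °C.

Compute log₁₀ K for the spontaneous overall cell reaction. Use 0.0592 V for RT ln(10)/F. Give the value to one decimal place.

6.8

Cathode: Pb²⁺/Pb; anode: Tl⁺/Tl. E°cell = +0.20 V, n = 2.
log K = nE°cell / 0.0592 = (2)(+0.20) / 0.0592 = 6.8.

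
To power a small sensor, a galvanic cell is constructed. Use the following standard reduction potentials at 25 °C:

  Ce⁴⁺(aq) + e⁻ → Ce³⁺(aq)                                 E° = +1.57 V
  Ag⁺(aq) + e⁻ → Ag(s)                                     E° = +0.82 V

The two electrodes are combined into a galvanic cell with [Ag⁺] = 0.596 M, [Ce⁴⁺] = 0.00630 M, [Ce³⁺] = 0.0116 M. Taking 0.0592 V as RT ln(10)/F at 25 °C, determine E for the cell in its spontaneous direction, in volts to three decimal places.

Ce⁴⁺/Ce³⁺ is the cathode (higher E°), Ag⁺/Ag the anode: E°cell = +1.57 − (+0.82) = +0.75 V, n = 1.
Overall: Ce⁴⁺(aq) + Ag(s) → Ce³⁺(aq) + Ag⁺(aq)
Q = [Ce³⁺]·[Ag⁺] / ([Ce⁴⁺]); log Q = 0.040.
E = E° − (0.0592/n) log Q = +0.75 − (0.0592/1)(0.040) = +0.748 V.

+0.748 V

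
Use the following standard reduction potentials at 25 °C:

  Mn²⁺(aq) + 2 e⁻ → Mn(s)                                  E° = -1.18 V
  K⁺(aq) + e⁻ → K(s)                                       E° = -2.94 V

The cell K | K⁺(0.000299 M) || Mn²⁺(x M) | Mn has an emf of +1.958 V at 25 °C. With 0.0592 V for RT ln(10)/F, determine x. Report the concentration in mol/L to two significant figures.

Mn²⁺/Mn is the cathode, K⁺/K the anode: E°cell = +1.76 V, n = 2.
Overall reaction: Mn²⁺(aq) + 2 K(s) → Mn(s) + 2 K⁺(aq); Q = [K⁺]^2/[Mn²⁺]^1.
From E = E° − (0.0592/n) log Q: log Q = (E° − E)·n/0.0592 = (+1.76 − (+1.958))·2/0.0592 = -6.6892.
So 1·log[Mn²⁺] = 2·log(0.000299) − log Q = -7.0487 − (-6.6892) = -0.3595; [Mn²⁺] = 10^(-0.3595) ≈ 0.44 M.

0.44 M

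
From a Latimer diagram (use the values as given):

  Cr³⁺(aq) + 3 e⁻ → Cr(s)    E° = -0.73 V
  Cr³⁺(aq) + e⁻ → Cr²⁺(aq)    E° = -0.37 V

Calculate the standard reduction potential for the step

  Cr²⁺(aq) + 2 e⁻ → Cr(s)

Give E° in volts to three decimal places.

Sequential free energies add, so n₃E°₃ = n₁E°₁ + n₂E°₂.
With n₃ = 3, and the known step contributing 1×(-0.37) V, the unknown satisfies 2·E° = 3×(-0.73) − 1×(-0.37) = -1.820.
E° = -1.820 / 2 = -0.910 V.

-0.910 V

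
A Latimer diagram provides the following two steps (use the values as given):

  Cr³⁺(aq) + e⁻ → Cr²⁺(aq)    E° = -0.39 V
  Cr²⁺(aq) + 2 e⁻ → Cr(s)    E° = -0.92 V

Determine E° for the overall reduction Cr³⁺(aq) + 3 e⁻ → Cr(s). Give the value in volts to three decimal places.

-0.743 V

Since ΔG° = −nFE° is additive over sequential reductions, n₃E°₃ = n₁E°₁ + n₂E°₂.
E°₃ = (1×-0.39 + 2×-0.92) / 3 = (-2.230) / 3 = -0.743 V.
Simply averaging or adding the two E° values would be wrong; the electron-weighted sum is required.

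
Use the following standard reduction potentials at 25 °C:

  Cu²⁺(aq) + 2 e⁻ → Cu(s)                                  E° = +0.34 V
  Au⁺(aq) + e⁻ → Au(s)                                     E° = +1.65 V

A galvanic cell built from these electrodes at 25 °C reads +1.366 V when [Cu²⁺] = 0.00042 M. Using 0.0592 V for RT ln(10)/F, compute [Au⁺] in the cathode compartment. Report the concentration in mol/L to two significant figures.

Au⁺/Au is the cathode, Cu²⁺/Cu the anode: E°cell = +1.31 V, n = 2.
Overall reaction: 2 Au⁺(aq) + Cu(s) → 2 Au(s) + Cu²⁺(aq); Q = [Cu²⁺]^1/[Au⁺]^2.
From E = E° − (0.0592/n) log Q: log Q = (E° − E)·n/0.0592 = (+1.31 − (+1.366))·2/0.0592 = -1.8919.
So 2·log[Au⁺] = 1·log(0.00042) − log Q = -3.3768 − (-1.8919) = -1.4849; log[Au⁺] = -1.4849 / 2 = -0.7425; [Au⁺] = 10^(-0.7425) ≈ 0.18 M.

0.18 M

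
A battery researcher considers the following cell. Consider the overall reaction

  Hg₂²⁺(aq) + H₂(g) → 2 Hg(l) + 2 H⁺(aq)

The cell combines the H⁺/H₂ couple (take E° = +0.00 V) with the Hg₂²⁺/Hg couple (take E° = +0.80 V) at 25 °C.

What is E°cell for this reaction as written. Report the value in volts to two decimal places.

The Hg₂²⁺/Hg couple has the higher reduction potential, so it is the cathode; H⁺/H₂ is oxidised at the anode.
E°cell = E°(cathode) − E°(anode) = (+0.80) − (+0.00) = +0.80 V.
Since E°cell > 0, the reaction is spontaneous under standard conditions.

+0.80 V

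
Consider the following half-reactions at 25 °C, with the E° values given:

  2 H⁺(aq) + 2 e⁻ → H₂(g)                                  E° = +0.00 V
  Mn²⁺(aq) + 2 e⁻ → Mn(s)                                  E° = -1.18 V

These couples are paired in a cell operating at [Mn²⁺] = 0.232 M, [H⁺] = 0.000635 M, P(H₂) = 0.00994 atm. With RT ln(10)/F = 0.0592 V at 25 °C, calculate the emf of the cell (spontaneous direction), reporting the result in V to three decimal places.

+1.069 V

H⁺/H₂ is the cathode (higher E°), Mn²⁺/Mn the anode: E°cell = +0.00 − (-1.18) = +1.18 V, n = 2.
Overall: 2 H⁺(aq) + Mn(s) → H₂(g) + Mn²⁺(aq)
Q = P(H₂)·[Mn²⁺] / ([H⁺]^2); log Q = 3.757.
E = E° − (0.0592/n) log Q = +1.18 − (0.0592/2)(3.757) = +1.069 V.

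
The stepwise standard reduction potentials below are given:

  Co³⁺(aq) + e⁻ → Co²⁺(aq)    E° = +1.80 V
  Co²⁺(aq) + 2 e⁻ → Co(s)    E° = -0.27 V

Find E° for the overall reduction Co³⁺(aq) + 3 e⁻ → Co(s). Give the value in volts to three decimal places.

Since ΔG° = −nFE° is additive over sequential reductions, n₃E°₃ = n₁E°₁ + n₂E°₂.
E°₃ = (1×+1.80 + 2×-0.27) / 3 = (+1.260) / 3 = +0.420 V.

+0.420 V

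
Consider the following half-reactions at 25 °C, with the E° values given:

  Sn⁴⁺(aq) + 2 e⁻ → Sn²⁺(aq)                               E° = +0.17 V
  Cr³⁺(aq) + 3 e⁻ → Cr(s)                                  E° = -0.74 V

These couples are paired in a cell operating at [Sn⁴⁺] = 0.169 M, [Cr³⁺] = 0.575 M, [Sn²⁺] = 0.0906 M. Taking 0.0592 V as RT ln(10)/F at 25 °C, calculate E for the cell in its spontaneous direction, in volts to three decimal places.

Sn⁴⁺/Sn²⁺ is the cathode (higher E°), Cr³⁺/Cr the anode: E°cell = +0.17 − (-0.74) = +0.91 V, n = 6.
Overall: 3 Sn⁴⁺(aq) + 2 Cr(s) → 3 Sn²⁺(aq) + 2 Cr³⁺(aq)
Q = [Sn²⁺]^3·[Cr³⁺]^2 / ([Sn⁴⁺]^3); log Q = -1.293.
E = E° − (0.0592/n) log Q = +0.91 − (0.0592/6)(-1.293) = +0.923 V.

+0.923 V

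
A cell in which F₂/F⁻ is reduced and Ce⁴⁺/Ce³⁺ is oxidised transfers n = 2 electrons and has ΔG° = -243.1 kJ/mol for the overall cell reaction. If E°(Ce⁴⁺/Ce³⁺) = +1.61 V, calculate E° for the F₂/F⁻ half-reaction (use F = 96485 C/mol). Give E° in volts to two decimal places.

+2.87 V

E°cell = −ΔG°/(nF) = −(-243.1×10³)/((2)(96485)) = +1.260 V.
Since F₂/F⁻ is the cathode and Ce⁴⁺/Ce³⁺ the anode, E°cell = E°(F₂/F⁻) − E°(Ce⁴⁺/Ce³⁺).
So E°(F₂/F⁻) = E°cell + E°(Ce⁴⁺/Ce³⁺) = +1.260 + (+1.61) = +2.87 V.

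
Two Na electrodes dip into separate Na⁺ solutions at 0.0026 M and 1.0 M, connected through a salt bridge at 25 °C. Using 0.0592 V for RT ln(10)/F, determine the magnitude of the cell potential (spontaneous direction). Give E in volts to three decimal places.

+0.153 V

For a concentration cell E°cell = 0. The 1.0 M side is the cathode (reduction is favoured where [Na⁺] is higher).
With n = 1, E = −(0.0592/1) log([Na⁺]ₐₙ/[Na⁺]꜀ₐₜ) = −(0.0592/1) log(0.0026/1) = −(0.0592/1)(-2.585) = +0.153 V.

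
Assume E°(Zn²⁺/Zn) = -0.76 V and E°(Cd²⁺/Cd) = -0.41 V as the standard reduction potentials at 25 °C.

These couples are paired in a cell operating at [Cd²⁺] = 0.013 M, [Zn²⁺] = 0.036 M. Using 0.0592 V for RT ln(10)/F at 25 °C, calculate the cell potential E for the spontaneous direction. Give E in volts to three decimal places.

Cd²⁺/Cd is the cathode (higher E°), Zn²⁺/Zn the anode: E°cell = -0.41 − (-0.76) = +0.35 V, n = 2.
Overall: Cd²⁺(aq) + Zn(s) → Cd(s) + Zn²⁺(aq)
Q = [Zn²⁺] / ([Cd²⁺]); log Q = 0.442.
E = E° − (0.0592/n) log Q = +0.35 − (0.0592/2)(0.442) = +0.337 V.

+0.337 V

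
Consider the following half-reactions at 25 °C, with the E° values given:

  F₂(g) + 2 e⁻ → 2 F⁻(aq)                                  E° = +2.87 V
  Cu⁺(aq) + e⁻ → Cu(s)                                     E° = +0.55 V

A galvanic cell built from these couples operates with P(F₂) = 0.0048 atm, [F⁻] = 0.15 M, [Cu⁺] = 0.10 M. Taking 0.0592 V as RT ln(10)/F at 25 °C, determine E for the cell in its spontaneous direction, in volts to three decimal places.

+2.359 V

F₂/F⁻ is the cathode (higher E°), Cu⁺/Cu the anode: E°cell = +2.87 − (+0.55) = +2.32 V, n = 2.
Overall: F₂(g) + 2 Cu(s) → 2 F⁻(aq) + 2 Cu⁺(aq)
Q = [F⁻]^2·[Cu⁺]^2 / (P(F₂)); log Q = -1.329.
E = E° − (0.0592/n) log Q = +2.32 − (0.0592/2)(-1.329) = +2.359 V.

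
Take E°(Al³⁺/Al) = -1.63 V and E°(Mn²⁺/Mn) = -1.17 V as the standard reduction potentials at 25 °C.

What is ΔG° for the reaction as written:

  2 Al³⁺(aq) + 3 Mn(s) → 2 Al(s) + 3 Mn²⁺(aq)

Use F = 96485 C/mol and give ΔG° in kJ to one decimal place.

+266.3 kJ

As written, Al³⁺/Al is reduced (cathode) and Mn²⁺/Mn is oxidised (anode), so E°cell = (-1.63) − (-1.17) = -0.46 V.
Balancing electrons gives n = 6.
ΔG° = −nFE° = −(6)(96485)(-0.46) = 266,299 J = +266.3 kJ.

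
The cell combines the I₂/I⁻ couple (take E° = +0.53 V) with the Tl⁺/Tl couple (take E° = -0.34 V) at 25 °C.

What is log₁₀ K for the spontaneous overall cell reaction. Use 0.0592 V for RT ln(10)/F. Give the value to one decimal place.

29.4

Cathode: I₂/I⁻; anode: Tl⁺/Tl. E°cell = +0.87 V, n = 2.
log K = nE°cell / 0.0592 = (2)(+0.87) / 0.0592 = 29.4.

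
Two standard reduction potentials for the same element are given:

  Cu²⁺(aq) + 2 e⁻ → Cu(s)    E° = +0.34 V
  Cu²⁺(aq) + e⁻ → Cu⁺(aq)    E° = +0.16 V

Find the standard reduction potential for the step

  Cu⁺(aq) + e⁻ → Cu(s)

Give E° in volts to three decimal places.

+0.520 V

Sequential free energies add, so n₃E°₃ = n₁E°₁ + n₂E°₂.
With n₃ = 2, and the known step contributing 1×(+0.16) V, the unknown satisfies 1·E° = 2×(+0.34) − 1×(+0.16) = +0.520.
E° = +0.520 / 1 = +0.520 V.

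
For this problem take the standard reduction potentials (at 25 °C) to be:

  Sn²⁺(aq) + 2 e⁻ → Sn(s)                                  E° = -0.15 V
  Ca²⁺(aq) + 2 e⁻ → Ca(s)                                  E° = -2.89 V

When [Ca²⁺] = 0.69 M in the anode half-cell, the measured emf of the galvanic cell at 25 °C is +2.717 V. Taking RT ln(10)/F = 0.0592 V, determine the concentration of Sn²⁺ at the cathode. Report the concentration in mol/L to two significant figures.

Sn²⁺/Sn is the cathode, Ca²⁺/Ca the anode: E°cell = +2.74 V, n = 2.
Overall reaction: Sn²⁺(aq) + Ca(s) → Sn(s) + Ca²⁺(aq); Q = [Ca²⁺]^1/[Sn²⁺]^1.
From E = E° − (0.0592/n) log Q: log Q = (E° − E)·n/0.0592 = (+2.74 − (+2.717))·2/0.0592 = 0.7770.
So 1·log[Sn²⁺] = 1·log(0.69) − log Q = -0.1612 − (0.7770) = -0.9382; [Sn²⁺] = 10^(-0.9382) ≈ 0.12 M.

0.12 M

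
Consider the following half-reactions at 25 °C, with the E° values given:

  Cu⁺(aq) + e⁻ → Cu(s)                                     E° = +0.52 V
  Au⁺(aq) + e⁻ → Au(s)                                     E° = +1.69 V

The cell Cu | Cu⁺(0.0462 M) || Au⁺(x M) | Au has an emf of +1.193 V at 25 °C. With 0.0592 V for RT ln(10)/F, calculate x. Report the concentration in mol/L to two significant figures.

Au⁺/Au is the cathode, Cu⁺/Cu the anode: E°cell = +1.17 V, n = 1.
Overall reaction: Au⁺(aq) + Cu(s) → Au(s) + Cu⁺(aq); Q = [Cu⁺]^1/[Au⁺]^1.
From E = E° − (0.0592/n) log Q: log Q = (E° − E)·n/0.0592 = (+1.17 − (+1.193))·1/0.0592 = -0.3885.
So 1·log[Au⁺] = 1·log(0.0462) − log Q = -1.3354 − (-0.3885) = -0.9469; [Au⁺] = 10^(-0.9469) ≈ 0.11 M.

0.11 M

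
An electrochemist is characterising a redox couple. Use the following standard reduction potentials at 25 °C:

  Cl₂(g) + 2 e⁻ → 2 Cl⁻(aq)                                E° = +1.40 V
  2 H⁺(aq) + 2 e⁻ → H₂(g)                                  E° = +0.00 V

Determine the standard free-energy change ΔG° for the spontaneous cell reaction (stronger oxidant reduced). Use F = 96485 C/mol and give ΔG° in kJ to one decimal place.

-270.2 kJ

Cl₂/Cl⁻ (E° = +1.40 V) is the cathode; H⁺/H₂ (E° = +0.00 V) is the anode, so E°cell = +1.40 V.
Balancing electrons gives n = 2 (lcm of 2 and 2).
ΔG° = −nFE° = −(2)(96485)(+1.40) = -270,158 J = -270.2 kJ.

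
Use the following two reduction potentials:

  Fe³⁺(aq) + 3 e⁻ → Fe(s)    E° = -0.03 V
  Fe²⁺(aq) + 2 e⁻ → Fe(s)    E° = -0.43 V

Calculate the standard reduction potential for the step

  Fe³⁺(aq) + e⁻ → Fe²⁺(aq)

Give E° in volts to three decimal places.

Sequential free energies add, so n₃E°₃ = n₁E°₁ + n₂E°₂.
With n₃ = 3, and the known step contributing 2×(-0.43) V, the unknown satisfies 1·E° = 3×(-0.03) − 2×(-0.43) = +0.770.
E° = +0.770 / 1 = +0.770 V.

+0.770 V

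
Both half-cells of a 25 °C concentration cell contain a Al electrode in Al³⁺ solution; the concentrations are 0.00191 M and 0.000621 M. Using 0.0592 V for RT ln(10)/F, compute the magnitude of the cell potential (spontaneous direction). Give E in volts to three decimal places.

+0.010 V

For a concentration cell E°cell = 0. The 0.00191 M side is the cathode (reduction is favoured where [Al³⁺] is higher).
With n = 3, E = −(0.0592/3) log([Al³⁺]ₐₙ/[Al³⁺]꜀ₐₜ) = −(0.0592/3) log(0.000621/0.00191) = −(0.0592/3)(-0.488) = +0.010 V.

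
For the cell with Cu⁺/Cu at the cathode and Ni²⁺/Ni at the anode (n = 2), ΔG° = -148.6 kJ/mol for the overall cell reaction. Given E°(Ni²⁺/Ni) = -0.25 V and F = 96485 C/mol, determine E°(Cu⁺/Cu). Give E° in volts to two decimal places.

+0.52 V

E°cell = −ΔG°/(nF) = −(-148.6×10³)/((2)(96485)) = +0.770 V.
Since Cu⁺/Cu is the cathode and Ni²⁺/Ni the anode, E°cell = E°(Cu⁺/Cu) − E°(Ni²⁺/Ni).
So E°(Cu⁺/Cu) = E°cell + E°(Ni²⁺/Ni) = +0.770 + (-0.25) = +0.52 V.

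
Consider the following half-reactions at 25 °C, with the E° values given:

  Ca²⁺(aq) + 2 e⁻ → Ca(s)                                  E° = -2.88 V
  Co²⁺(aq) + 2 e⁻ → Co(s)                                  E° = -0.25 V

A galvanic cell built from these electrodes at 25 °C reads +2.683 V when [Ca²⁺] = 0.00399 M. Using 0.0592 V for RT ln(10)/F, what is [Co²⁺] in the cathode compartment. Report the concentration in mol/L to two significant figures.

Co²⁺/Co is the cathode, Ca²⁺/Ca the anode: E°cell = +2.63 V, n = 2.
Overall reaction: Co²⁺(aq) + Ca(s) → Co(s) + Ca²⁺(aq); Q = [Ca²⁺]^1/[Co²⁺]^1.
From E = E° − (0.0592/n) log Q: log Q = (E° − E)·n/0.0592 = (+2.63 − (+2.683))·2/0.0592 = -1.7905.
So 1·log[Co²⁺] = 1·log(0.00399) − log Q = -2.3990 − (-1.7905) = -0.6085; [Co²⁺] = 10^(-0.6085) ≈ 0.25 M.

0.25 M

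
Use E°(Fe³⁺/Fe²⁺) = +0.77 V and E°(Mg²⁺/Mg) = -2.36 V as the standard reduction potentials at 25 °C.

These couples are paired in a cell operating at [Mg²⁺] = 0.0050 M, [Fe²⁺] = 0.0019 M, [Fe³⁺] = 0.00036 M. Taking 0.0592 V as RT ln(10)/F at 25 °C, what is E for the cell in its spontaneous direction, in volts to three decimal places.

+3.155 V

Fe³⁺/Fe²⁺ is the cathode (higher E°), Mg²⁺/Mg the anode: E°cell = +0.77 − (-2.36) = +3.13 V, n = 2.
Overall: 2 Fe³⁺(aq) + Mg(s) → 2 Fe²⁺(aq) + Mg²⁺(aq)
Q = [Fe²⁺]^2·[Mg²⁺] / ([Fe³⁺]^2); log Q = -0.856.
E = E° − (0.0592/n) log Q = +3.13 − (0.0592/2)(-0.856) = +3.155 V.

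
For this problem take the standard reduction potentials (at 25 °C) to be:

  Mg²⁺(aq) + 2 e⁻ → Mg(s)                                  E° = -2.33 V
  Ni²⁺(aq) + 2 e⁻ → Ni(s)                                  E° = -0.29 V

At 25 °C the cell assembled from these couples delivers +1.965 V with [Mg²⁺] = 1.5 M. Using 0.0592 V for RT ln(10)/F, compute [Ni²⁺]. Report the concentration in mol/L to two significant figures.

0.0044 M

Ni²⁺/Ni is the cathode, Mg²⁺/Mg the anode: E°cell = +2.04 V, n = 2.
Overall reaction: Ni²⁺(aq) + Mg(s) → Ni(s) + Mg²⁺(aq); Q = [Mg²⁺]^1/[Ni²⁺]^1.
From E = E° − (0.0592/n) log Q: log Q = (E° − E)·n/0.0592 = (+2.04 − (+1.965))·2/0.0592 = 2.5338.
So 1·log[Ni²⁺] = 1·log(1.5) − log Q = 0.1761 − (2.5338) = -2.3577; [Ni²⁺] = 10^(-2.3577) ≈ 0.0044 M.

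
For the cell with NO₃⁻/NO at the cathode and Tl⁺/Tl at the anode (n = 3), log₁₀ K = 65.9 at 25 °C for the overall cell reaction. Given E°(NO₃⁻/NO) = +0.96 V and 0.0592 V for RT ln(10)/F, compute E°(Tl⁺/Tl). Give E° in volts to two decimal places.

-0.34 V

E°cell = (0.0592/n)·log K = (0.0592/3)(65.9) = +1.300 V.
Since NO₃⁻/NO is the cathode and Tl⁺/Tl the anode, E°cell = E°(NO₃⁻/NO) − E°(Tl⁺/Tl).
So E°(Tl⁺/Tl) = E°(NO₃⁻/NO) − E°cell = (+0.96) − (+1.300) = -0.34 V.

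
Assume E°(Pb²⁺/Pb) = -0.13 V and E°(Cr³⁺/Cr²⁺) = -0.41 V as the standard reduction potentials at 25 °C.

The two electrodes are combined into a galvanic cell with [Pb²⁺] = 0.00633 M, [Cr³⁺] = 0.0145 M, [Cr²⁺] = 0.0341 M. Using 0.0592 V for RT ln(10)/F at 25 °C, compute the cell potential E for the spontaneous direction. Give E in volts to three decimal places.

+0.237 V

Pb²⁺/Pb is the cathode (higher E°), Cr³⁺/Cr²⁺ the anode: E°cell = -0.13 − (-0.41) = +0.28 V, n = 2.
Overall: Pb²⁺(aq) + 2 Cr²⁺(aq) → Pb(s) + 2 Cr³⁺(aq)
Q = [Cr³⁺]^2 / ([Pb²⁺]·[Cr²⁺]^2); log Q = 1.456.
E = E° − (0.0592/n) log Q = +0.28 − (0.0592/2)(1.456) = +0.237 V.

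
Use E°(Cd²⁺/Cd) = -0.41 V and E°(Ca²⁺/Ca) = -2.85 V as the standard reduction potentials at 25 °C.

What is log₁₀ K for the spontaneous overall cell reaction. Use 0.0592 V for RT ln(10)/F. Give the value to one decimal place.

82.4

Cathode: Cd²⁺/Cd; anode: Ca²⁺/Ca. E°cell = +2.44 V, n = 2.
log K = nE°cell / 0.0592 = (2)(+2.44) / 0.0592 = 82.4.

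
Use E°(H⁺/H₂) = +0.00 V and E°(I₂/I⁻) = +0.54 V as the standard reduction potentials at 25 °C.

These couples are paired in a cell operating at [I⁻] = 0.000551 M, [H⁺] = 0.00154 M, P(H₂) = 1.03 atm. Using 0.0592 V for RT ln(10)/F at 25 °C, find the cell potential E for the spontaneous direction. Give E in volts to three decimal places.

+0.900 V

I₂/I⁻ is the cathode (higher E°), H⁺/H₂ the anode: E°cell = +0.54 − (+0.00) = +0.54 V, n = 2.
Overall: I₂(s) + H₂(g) → 2 I⁻(aq) + 2 H⁺(aq)
Q = [I⁻]^2·[H⁺]^2 / (P(H₂)); log Q = -12.155.
E = E° − (0.0592/n) log Q = +0.54 − (0.0592/2)(-12.155) = +0.900 V.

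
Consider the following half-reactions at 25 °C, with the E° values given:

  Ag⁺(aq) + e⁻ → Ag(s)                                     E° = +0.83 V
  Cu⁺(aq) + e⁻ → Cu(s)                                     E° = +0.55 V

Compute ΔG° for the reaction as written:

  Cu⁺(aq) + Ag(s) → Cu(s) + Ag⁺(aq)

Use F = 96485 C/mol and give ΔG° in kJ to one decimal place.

+27.0 kJ

As written, Cu⁺/Cu is reduced (cathode) and Ag⁺/Ag is oxidised (anode), so E°cell = (+0.55) − (+0.83) = -0.28 V.
Balancing electrons gives n = 1.
ΔG° = −nFE° = −(1)(96485)(-0.28) = 27,016 J = +27.0 kJ.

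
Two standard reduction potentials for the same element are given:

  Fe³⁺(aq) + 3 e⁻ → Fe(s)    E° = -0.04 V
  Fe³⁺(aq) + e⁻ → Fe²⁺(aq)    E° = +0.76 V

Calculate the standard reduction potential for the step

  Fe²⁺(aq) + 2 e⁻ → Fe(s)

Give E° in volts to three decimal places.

-0.440 V

Sequential free energies add, so n₃E°₃ = n₁E°₁ + n₂E°₂.
With n₃ = 3, and the known step contributing 1×(+0.76) V, the unknown satisfies 2·E° = 3×(-0.04) − 1×(+0.76) = -0.880.
E° = -0.880 / 2 = -0.440 V.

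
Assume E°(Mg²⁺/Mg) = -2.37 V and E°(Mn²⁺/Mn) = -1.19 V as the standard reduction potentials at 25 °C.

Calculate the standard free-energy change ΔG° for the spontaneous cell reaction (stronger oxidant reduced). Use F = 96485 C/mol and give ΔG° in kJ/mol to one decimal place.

Mn²⁺/Mn (E° = -1.19 V) is the cathode; Mg²⁺/Mg (E° = -2.37 V) is the anode, so E°cell = +1.18 V.
Balancing electrons gives n = 2 (lcm of 2 and 2).
ΔG° = −nFE° = −(2)(96485)(+1.18) = -227,705 J = -227.7 kJ/mol.

-227.7 kJ/mol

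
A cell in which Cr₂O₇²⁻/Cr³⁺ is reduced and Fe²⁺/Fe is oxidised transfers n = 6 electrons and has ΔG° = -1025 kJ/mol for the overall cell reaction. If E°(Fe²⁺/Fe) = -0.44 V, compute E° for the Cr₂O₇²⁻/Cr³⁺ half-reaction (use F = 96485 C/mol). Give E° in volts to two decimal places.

+1.33 V

E°cell = −ΔG°/(nF) = −(-1025×10³)/((6)(96485)) = +1.771 V.
Since Cr₂O₇²⁻/Cr³⁺ is the cathode and Fe²⁺/Fe the anode, E°cell = E°(Cr₂O₇²⁻/Cr³⁺) − E°(Fe²⁺/Fe).
So E°(Cr₂O₇²⁻/Cr³⁺) = E°cell + E°(Fe²⁺/Fe) = +1.771 + (-0.44) = +1.33 V.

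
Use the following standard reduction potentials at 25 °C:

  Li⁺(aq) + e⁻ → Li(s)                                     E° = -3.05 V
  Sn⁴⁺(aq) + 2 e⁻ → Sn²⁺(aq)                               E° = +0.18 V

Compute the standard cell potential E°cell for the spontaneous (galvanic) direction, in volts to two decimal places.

+3.23 V

The Sn⁴⁺/Sn²⁺ couple has the higher reduction potential, so it is the cathode; Li⁺/Li is oxidised at the anode.
E°cell = E°(cathode) − E°(anode) = (+0.18) − (-3.05) = +3.23 V.
Since E°cell > 0, the reaction is spontaneous under standard conditions.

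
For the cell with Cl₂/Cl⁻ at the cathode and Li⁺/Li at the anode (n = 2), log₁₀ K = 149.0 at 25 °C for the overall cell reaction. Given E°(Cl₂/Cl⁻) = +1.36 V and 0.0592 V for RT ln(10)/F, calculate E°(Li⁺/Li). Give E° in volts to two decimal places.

E°cell = (0.0592/n)·log K = (0.0592/2)(149.0) = +4.410 V.
Since Cl₂/Cl⁻ is the cathode and Li⁺/Li the anode, E°cell = E°(Cl₂/Cl⁻) − E°(Li⁺/Li).
So E°(Li⁺/Li) = E°(Cl₂/Cl⁻) − E°cell = (+1.36) − (+4.410) = -3.05 V.

-3.05 V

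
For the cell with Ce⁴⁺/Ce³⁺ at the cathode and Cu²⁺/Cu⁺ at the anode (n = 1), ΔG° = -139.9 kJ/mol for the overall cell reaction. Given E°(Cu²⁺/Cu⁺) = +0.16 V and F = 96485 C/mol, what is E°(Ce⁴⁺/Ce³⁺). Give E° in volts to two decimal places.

+1.61 V

E°cell = −ΔG°/(nF) = −(-139.9×10³)/((1)(96485)) = +1.450 V.
Since Ce⁴⁺/Ce³⁺ is the cathode and Cu²⁺/Cu⁺ the anode, E°cell = E°(Ce⁴⁺/Ce³⁺) − E°(Cu²⁺/Cu⁺).
So E°(Ce⁴⁺/Ce³⁺) = E°cell + E°(Cu²⁺/Cu⁺) = +1.450 + (+0.16) = +1.61 V.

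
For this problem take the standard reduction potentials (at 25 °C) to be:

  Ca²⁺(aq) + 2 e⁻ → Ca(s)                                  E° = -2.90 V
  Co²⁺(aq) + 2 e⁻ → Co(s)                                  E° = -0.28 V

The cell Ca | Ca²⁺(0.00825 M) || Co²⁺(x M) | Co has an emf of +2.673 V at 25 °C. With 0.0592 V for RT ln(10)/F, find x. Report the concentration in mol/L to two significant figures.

Co²⁺/Co is the cathode, Ca²⁺/Ca the anode: E°cell = +2.62 V, n = 2.
Overall reaction: Co²⁺(aq) + Ca(s) → Co(s) + Ca²⁺(aq); Q = [Ca²⁺]^1/[Co²⁺]^1.
From E = E° − (0.0592/n) log Q: log Q = (E° − E)·n/0.0592 = (+2.62 − (+2.673))·2/0.0592 = -1.7905.
So 1·log[Co²⁺] = 1·log(0.00825) − log Q = -2.0835 − (-1.7905) = -0.2930; [Co²⁺] = 10^(-0.2930) ≈ 0.51 M.

0.51 M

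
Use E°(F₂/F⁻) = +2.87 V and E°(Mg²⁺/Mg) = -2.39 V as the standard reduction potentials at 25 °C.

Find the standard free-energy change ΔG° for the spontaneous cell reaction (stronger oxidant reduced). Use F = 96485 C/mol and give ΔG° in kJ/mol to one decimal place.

-1015.0 kJ/mol

F₂/F⁻ (E° = +2.87 V) is the cathode; Mg²⁺/Mg (E° = -2.39 V) is the anode, so E°cell = +5.26 V.
Balancing electrons gives n = 2 (lcm of 2 and 2).
ΔG° = −nFE° = −(2)(96485)(+5.26) = -1,015,022 J = -1015.0 kJ/mol.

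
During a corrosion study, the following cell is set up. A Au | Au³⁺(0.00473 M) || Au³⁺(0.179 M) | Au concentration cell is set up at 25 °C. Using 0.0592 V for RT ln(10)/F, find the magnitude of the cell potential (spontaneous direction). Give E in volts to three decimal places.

+0.031 V

For a concentration cell E°cell = 0. The 0.179 M side is the cathode (reduction is favoured where [Au³⁺] is higher).
With n = 3, E = −(0.0592/3) log([Au³⁺]ₐₙ/[Au³⁺]꜀ₐₜ) = −(0.0592/3) log(0.00473/0.179) = −(0.0592/3)(-1.578) = +0.031 V.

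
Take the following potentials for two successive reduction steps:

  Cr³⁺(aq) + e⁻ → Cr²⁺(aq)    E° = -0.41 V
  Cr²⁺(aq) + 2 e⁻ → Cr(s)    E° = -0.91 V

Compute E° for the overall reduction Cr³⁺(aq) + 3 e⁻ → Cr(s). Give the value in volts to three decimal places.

-0.743 V

Adding the free-energy changes (−nFE°) of the two steps gives −n₃FE°₃ = −n₁FE°₁ − n₂FE°₂.
E°₃ = (1×-0.41 + 2×-0.91) / 3 = (-2.230) / 3 = -0.743 V.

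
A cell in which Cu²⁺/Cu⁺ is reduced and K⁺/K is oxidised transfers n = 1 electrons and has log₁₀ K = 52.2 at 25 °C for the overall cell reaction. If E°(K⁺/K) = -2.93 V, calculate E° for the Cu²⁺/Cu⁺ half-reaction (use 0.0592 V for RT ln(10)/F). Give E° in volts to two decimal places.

E°cell = (0.0592/n)·log K = (0.0592/1)(52.2) = +3.090 V.
Since Cu²⁺/Cu⁺ is the cathode and K⁺/K the anode, E°cell = E°(Cu²⁺/Cu⁺) − E°(K⁺/K).
So E°(Cu²⁺/Cu⁺) = E°cell + E°(K⁺/K) = +3.090 + (-2.93) = +0.16 V.

+0.16 V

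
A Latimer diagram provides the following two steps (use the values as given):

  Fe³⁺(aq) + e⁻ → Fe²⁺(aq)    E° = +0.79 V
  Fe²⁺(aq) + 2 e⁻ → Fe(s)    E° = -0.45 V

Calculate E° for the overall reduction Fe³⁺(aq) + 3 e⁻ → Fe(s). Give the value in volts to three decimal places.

Adding the free-energy changes (−nFE°) of the two steps gives −n₃FE°₃ = −n₁FE°₁ − n₂FE°₂.
E°₃ = (1×+0.79 + 2×-0.45) / 3 = (-0.110) / 3 = -0.037 V.

-0.037 V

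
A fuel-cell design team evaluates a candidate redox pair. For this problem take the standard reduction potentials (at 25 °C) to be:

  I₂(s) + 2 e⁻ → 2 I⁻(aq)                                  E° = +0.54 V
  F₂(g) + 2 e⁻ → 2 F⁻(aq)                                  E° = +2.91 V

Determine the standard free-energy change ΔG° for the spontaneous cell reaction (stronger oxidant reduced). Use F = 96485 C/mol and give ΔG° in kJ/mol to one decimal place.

-457.3 kJ/mol

F₂/F⁻ (E° = +2.91 V) is the cathode; I₂/I⁻ (E° = +0.54 V) is the anode, so E°cell = +2.37 V.
Balancing electrons gives n = 2 (lcm of 2 and 2).
ΔG° = −nFE° = −(2)(96485)(+2.37) = -457,339 J = -457.3 kJ/mol.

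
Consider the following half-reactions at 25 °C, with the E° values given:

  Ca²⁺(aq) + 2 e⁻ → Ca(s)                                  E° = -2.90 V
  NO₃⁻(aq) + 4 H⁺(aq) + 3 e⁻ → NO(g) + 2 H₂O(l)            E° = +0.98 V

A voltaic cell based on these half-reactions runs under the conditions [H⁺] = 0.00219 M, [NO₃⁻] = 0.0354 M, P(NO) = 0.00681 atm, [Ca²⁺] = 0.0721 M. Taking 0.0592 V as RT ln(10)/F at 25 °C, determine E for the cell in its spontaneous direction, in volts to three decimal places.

NO₃⁻/NO is the cathode (higher E°), Ca²⁺/Ca the anode: E°cell = +0.98 − (-2.90) = +3.88 V, n = 6.
Overall: 2 NO₃⁻(aq) + 8 H⁺(aq) + 3 Ca(s) → 2 NO(g) + 4 H₂O(l) + 3 Ca²⁺(aq)
Q = P(NO)^2·[Ca²⁺]^3 / ([NO₃⁻]^2·[H⁺]^8); log Q = 16.419.
E = E° − (0.0592/n) log Q = +3.88 − (0.0592/6)(16.419) = +3.718 V.

+3.718 V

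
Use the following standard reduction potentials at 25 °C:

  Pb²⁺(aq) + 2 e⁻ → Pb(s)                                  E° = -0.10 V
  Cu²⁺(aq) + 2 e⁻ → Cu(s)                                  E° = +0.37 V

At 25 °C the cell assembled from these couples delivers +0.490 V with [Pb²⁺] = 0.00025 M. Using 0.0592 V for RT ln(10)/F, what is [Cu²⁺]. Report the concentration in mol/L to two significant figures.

0.0012 M

Cu²⁺/Cu is the cathode, Pb²⁺/Pb the anode: E°cell = +0.47 V, n = 2.
Overall reaction: Cu²⁺(aq) + Pb(s) → Cu(s) + Pb²⁺(aq); Q = [Pb²⁺]^1/[Cu²⁺]^1.
From E = E° − (0.0592/n) log Q: log Q = (E° − E)·n/0.0592 = (+0.47 − (+0.490))·2/0.0592 = -0.6757.
So 1·log[Cu²⁺] = 1·log(0.00025) − log Q = -3.6021 − (-0.6757) = -2.9264; [Cu²⁺] = 10^(-2.9264) ≈ 0.0012 M.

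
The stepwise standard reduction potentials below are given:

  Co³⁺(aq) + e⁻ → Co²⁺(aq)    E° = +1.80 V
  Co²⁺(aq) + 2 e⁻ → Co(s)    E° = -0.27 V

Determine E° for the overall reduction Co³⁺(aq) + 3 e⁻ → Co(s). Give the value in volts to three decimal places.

Adding the free-energy changes (−nFE°) of the two steps gives −n₃FE°₃ = −n₁FE°₁ − n₂FE°₂.
E°₃ = (1×+1.80 + 2×-0.27) / 3 = (+1.260) / 3 = +0.420 V.

+0.420 V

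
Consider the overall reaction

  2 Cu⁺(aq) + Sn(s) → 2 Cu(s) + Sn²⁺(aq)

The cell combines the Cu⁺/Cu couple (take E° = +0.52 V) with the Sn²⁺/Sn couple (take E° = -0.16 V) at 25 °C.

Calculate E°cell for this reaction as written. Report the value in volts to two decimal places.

The Cu⁺/Cu couple has the higher reduction potential, so it is the cathode; Sn²⁺/Sn is oxidised at the anode.
E°cell = E°(cathode) − E°(anode) = (+0.52) − (-0.16) = +0.68 V.
Since E°cell > 0, the reaction is spontaneous under standard conditions.

+0.68 V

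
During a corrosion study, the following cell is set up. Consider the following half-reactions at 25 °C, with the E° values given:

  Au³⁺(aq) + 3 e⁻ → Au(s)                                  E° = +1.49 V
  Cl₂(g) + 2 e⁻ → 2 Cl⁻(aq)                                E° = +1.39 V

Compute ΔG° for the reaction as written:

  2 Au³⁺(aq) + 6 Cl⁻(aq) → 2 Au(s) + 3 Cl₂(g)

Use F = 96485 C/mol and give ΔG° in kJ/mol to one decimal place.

As written, Au³⁺/Au is reduced (cathode) and Cl₂/Cl⁻ is oxidised (anode), so E°cell = (+1.49) − (+1.39) = +0.10 V.
Balancing electrons gives n = 6.
ΔG° = −nFE° = −(6)(96485)(+0.10) = -57,891 J = -57.9 kJ/mol.

-57.9 kJ/mol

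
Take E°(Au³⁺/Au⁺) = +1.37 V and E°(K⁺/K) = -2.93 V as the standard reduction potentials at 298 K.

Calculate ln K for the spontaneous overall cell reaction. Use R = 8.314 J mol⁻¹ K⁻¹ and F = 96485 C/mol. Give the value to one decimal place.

334.9

Cathode: Au³⁺/Au⁺; anode: K⁺/K. E°cell = (+1.37) − (-2.93) = +4.30 V, with n = 2.
ΔG° = −nFE° = −RT ln K, so ln K = nFE°/(RT) = (2)(96485)(+4.30) / ((8.314)(298)) = 334.913.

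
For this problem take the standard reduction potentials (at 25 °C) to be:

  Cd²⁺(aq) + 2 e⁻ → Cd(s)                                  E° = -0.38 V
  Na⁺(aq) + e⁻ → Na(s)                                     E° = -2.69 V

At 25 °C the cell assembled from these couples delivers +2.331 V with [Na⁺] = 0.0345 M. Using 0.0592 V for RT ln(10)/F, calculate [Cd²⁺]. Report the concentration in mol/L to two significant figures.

Cd²⁺/Cd is the cathode, Na⁺/Na the anode: E°cell = +2.31 V, n = 2.
Overall reaction: Cd²⁺(aq) + 2 Na(s) → Cd(s) + 2 Na⁺(aq); Q = [Na⁺]^2/[Cd²⁺]^1.
From E = E° − (0.0592/n) log Q: log Q = (E° − E)·n/0.0592 = (+2.31 − (+2.331))·2/0.0592 = -0.7095.
So 1·log[Cd²⁺] = 2·log(0.0345) − log Q = -2.9244 − (-0.7095) = -2.2149; [Cd²⁺] = 10^(-2.2149) ≈ 0.0061 M.

0.0061 M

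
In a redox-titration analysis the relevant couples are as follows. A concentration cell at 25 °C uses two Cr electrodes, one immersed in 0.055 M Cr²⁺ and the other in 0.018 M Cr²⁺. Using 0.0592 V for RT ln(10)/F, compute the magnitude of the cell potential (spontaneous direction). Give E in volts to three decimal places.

+0.014 V

For a concentration cell E°cell = 0. The 0.055 M side is the cathode (reduction is favoured where [Cr²⁺] is higher).
With n = 2, E = −(0.0592/2) log([Cr²⁺]ₐₙ/[Cr²⁺]꜀ₐₜ) = −(0.0592/2) log(0.018/0.055) = −(0.0592/2)(-0.485) = +0.014 V.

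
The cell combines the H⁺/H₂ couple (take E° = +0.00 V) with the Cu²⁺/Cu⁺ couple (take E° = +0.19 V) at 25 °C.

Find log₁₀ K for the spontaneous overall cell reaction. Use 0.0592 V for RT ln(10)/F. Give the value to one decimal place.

Cathode: Cu²⁺/Cu⁺; anode: H⁺/H₂. E°cell = +0.19 V, n = 2.
log K = nE°cell / 0.0592 = (2)(+0.19) / 0.0592 = 6.4.

6.4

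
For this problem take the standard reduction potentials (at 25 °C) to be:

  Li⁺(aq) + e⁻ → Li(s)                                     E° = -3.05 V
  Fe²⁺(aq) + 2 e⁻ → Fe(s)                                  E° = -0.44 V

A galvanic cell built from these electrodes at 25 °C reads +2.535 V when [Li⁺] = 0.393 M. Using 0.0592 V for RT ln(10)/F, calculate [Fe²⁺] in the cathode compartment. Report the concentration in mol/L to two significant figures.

0.00045 M

Fe²⁺/Fe is the cathode, Li⁺/Li the anode: E°cell = +2.61 V, n = 2.
Overall reaction: Fe²⁺(aq) + 2 Li(s) → Fe(s) + 2 Li⁺(aq); Q = [Li⁺]^2/[Fe²⁺]^1.
From E = E° − (0.0592/n) log Q: log Q = (E° − E)·n/0.0592 = (+2.61 − (+2.535))·2/0.0592 = 2.5338.
So 1·log[Fe²⁺] = 2·log(0.393) − log Q = -0.8112 − (2.5338) = -3.3450; [Fe²⁺] = 10^(-3.3450) ≈ 0.00045 M.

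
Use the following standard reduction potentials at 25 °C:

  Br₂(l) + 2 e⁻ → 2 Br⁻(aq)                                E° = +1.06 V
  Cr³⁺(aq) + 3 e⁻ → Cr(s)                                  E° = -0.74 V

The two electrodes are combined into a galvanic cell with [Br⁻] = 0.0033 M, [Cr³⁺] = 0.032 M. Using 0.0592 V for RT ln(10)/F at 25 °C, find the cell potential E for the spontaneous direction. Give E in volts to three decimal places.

+1.976 V

Br₂/Br⁻ is the cathode (higher E°), Cr³⁺/Cr the anode: E°cell = +1.06 − (-0.74) = +1.80 V, n = 6.
Overall: 3 Br₂(l) + 2 Cr(s) → 6 Br⁻(aq) + 2 Cr³⁺(aq)
Q = [Br⁻]^6·[Cr³⁺]^2; log Q = -17.879.
E = E° − (0.0592/n) log Q = +1.80 − (0.0592/6)(-17.879) = +1.976 V.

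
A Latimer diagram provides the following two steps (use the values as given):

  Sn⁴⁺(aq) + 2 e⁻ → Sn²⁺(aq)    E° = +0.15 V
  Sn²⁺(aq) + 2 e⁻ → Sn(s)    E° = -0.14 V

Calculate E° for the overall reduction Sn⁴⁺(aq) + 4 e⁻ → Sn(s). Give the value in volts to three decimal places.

+0.005 V

Adding the free-energy changes (−nFE°) of the two steps gives −n₃FE°₃ = −n₁FE°₁ − n₂FE°₂.
E°₃ = (2×+0.15 + 2×-0.14) / 4 = (+0.020) / 4 = +0.005 V.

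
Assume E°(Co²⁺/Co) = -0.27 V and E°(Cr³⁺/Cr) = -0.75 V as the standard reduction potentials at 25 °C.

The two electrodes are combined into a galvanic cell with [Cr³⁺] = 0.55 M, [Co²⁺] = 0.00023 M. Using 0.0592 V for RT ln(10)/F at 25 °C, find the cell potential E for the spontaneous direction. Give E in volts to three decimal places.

Co²⁺/Co is the cathode (higher E°), Cr³⁺/Cr the anode: E°cell = -0.27 − (-0.75) = +0.48 V, n = 6.
Overall: 3 Co²⁺(aq) + 2 Cr(s) → 3 Co(s) + 2 Cr³⁺(aq)
Q = [Cr³⁺]^2 / ([Co²⁺]^3); log Q = 10.396.
E = E° − (0.0592/n) log Q = +0.48 − (0.0592/6)(10.396) = +0.377 V.

+0.377 V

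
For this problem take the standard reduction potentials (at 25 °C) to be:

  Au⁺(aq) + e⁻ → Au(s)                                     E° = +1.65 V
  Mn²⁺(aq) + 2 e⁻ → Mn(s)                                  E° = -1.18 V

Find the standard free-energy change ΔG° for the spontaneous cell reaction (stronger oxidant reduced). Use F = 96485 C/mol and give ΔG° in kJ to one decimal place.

-546.1 kJ

Au⁺/Au (E° = +1.65 V) is the cathode; Mn²⁺/Mn (E° = -1.18 V) is the anode, so E°cell = +2.83 V.
Balancing electrons gives n = 2 (lcm of 1 and 2).
ΔG° = −nFE° = −(2)(96485)(+2.83) = -546,105 J = -546.1 kJ.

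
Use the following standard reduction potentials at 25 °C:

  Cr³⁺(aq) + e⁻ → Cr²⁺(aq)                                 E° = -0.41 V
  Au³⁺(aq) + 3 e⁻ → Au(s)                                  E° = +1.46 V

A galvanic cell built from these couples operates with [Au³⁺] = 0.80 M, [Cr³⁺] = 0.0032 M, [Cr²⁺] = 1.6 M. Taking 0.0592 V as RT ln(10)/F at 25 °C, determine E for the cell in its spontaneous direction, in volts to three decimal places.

+2.028 V

Au³⁺/Au is the cathode (higher E°), Cr³⁺/Cr²⁺ the anode: E°cell = +1.46 − (-0.41) = +1.87 V, n = 3.
Overall: Au³⁺(aq) + 3 Cr²⁺(aq) → Au(s) + 3 Cr³⁺(aq)
Q = [Cr³⁺]^3 / ([Au³⁺]·[Cr²⁺]^3); log Q = -8.000.
E = E° − (0.0592/n) log Q = +1.87 − (0.0592/3)(-8.000) = +2.028 V.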